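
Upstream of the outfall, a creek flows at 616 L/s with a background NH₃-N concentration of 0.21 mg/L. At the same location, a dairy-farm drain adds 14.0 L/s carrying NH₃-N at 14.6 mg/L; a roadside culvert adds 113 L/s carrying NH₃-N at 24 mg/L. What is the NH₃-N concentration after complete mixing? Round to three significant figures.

Flow-weighted average: C = (616.0·0.2100 + 14.00·14.60 + 113.0·24.00) / 743.0 = 3046/743.0 = 4.099 mg/L.

4.10 mg/L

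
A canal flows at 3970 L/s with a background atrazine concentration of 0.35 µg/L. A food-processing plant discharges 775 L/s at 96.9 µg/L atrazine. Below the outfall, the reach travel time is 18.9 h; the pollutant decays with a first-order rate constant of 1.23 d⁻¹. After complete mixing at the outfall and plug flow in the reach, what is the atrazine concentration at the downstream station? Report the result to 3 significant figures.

After mixing, C = (3970·0.3500 + 775.0·96.90) / 4745 = 76490/4745 = 16.12 µg/L.
Applying C = C₀e^(−kt): 16.12 × 0.3796 = 6.119 µg/L.

6.12 µg/L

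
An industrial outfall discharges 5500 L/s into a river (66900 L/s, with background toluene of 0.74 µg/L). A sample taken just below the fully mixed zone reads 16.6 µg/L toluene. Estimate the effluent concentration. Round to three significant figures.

210 µg/L

Mass balance: 66900·0.7400 + 5500·Cₑ = 72400·16.60
→ Cₑ = (72400·16.60 − 66900·0.7400) / 5500 = 209.5 µg/L.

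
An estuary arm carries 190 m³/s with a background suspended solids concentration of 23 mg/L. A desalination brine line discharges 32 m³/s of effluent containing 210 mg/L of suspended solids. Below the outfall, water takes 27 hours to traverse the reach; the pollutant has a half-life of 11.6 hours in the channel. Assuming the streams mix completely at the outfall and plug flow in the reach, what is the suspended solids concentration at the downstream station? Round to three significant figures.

9.95 mg/L

Flow-weighted average: C = (190.0·23.00 + 32.00·210.0) / 222.0 = 11090/222.0 = 49.95 mg/L.
Half-life 11.6 h → k = ln 2 / 11.6 = 0.05975 h⁻¹ = 1.434 d⁻¹.
After decay, C = 49.95 × e^(−kt) = 49.95 × 0.1992 = 9.952 mg/L.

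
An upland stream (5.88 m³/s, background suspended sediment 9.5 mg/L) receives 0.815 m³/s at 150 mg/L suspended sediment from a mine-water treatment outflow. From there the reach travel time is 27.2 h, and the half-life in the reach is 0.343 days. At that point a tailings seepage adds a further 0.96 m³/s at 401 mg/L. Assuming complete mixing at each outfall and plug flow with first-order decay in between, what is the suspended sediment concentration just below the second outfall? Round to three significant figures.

After mixing, C = (5.880·9.500 + 0.8150·150.0) / 6.695 = 178.1/6.695 = 26.60 mg/L; combined flow 6.695 m³/s.
Half-life 0.343 d → k = ln 2 / 0.343 = 2.021 d⁻¹.
Decay over the reach: 26.60·exp(−kt) = 26.60·0.1012 = 2.693 mg/L.
Second outfall: C = (6.695·2.693 + 0.9600·401.0)/7.655 = 52.64 mg/L.

52.6 mg/L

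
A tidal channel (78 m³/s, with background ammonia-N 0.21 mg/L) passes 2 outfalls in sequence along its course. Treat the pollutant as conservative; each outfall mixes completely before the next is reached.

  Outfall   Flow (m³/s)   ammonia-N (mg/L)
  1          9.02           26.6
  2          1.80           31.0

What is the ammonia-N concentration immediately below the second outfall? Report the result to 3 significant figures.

After outfall 1: Q = 78.00 + 9.020 = 87.02 m³/s; C = (78.00·0.2100 + 9.020·26.60)/87.02 = 2.945 mg/L.
After outfall 2: Q = 87.02 + 1.800 = 88.82 m³/s; C = (87.02·2.945 + 1.800·31.00)/88.82 = 3.514 mg/L.

3.51 mg/L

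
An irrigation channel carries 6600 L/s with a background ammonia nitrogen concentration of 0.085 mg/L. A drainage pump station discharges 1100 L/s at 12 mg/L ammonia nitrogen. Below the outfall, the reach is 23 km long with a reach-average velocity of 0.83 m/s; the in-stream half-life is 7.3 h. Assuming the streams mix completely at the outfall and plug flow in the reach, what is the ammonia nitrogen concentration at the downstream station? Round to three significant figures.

Flow-weighted average: C = (6600·0.08500 + 1100·12.00) / 7700 = 13760/7700 = 1.787 mg/L.
Travel time t = 23·1000 / 0.83 = 27710 s = 7.697 h.
Half-life 7.3 h → k = ln 2 / 7.3 = 0.09495 h⁻¹ = 2.279 d⁻¹.
First-order decay: C = 1.787·exp(−k·t) = 1.787·0.4815 = 0.8605 mg/L.

0.860 mg/L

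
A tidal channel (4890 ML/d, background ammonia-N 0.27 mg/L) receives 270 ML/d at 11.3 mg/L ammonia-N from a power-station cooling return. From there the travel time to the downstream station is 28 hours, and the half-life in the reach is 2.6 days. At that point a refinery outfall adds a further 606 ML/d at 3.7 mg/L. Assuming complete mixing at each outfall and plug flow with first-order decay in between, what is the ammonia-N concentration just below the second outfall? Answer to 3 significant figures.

Conservation of mass: C = (4890·0.2700 + 270.0·11.30) / 5160 = 4371/5160 = 0.8472 mg/L; combined flow 5160 ML/d.
Half-life 2.6 d → k = ln 2 / 2.6 = 0.2666 d⁻¹.
After decay, C = 0.8472 × e^(−kt) = 0.8472 × 0.7327 = 0.6207 mg/L.
Second outfall: C = (5160·0.6207 + 606.0·3.700)/5766 = 0.9443 mg/L.

0.944 mg/L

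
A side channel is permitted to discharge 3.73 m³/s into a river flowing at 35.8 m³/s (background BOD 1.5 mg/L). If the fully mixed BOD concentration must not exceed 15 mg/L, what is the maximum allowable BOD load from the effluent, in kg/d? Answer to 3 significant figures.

Mass balance at the limit: 35.80·1.500 + 3.730·Cₑ = 39.53·15 → Cₑ = 144.6 mg/L.
Load = 3.730 m³/s × 144.6 g/m³ × 86 400 s/d = 46590 kg/d.

46600 kg/d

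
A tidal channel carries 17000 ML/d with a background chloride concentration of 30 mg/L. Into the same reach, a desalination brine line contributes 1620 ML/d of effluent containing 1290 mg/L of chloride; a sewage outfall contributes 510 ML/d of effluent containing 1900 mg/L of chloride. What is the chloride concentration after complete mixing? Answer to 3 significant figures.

187 mg/L

After mixing, C = (17000·30.00 + 1620·1290 + 510.0·1900) / 19130 = 3569000/19130 = 186.6 mg/L.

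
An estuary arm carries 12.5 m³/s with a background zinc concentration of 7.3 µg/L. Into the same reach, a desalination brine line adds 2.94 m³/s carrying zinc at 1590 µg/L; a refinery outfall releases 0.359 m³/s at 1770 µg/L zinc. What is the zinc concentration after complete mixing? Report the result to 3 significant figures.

After mixing, C = (12.50·7.300 + 2.940·1590 + 0.3590·1770) / 15.80 = 5401/15.80 = 341.9 µg/L.

342 µg/L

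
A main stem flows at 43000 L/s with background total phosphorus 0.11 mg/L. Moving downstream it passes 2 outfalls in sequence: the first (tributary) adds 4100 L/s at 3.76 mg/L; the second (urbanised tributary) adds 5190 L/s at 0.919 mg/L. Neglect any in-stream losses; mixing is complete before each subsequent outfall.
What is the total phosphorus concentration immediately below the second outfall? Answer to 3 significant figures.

0.476 mg/L

Outfall 1: combined Q = 47100 L/s; C = (43000·0.1100 + 4100·3.760)/47100 = 0.4277 mg/L.
Outfall 2: combined Q = 52290 L/s; C = (47100·0.4277 + 5190·0.9190)/52290 = 0.4765 mg/L.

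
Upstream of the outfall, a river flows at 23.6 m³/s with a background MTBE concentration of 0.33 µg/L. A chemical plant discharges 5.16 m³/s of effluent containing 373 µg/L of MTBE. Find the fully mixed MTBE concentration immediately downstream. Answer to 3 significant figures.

Mass balance: C = (23.60·0.3300 + 5.160·373.0) / 28.76 = 1932/28.76 = 67.19 µg/L.

67.2 µg/L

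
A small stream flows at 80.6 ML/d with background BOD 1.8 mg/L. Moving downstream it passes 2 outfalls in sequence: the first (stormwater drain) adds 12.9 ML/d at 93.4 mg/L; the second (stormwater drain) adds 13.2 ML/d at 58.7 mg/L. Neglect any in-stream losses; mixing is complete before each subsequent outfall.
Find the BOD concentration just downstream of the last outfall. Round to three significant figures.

19.9 mg/L

Below outfall 1: Q → 93.50 ML/d, C = (80.60·1.800 + 12.90·93.40)/93.50 = 14.44 mg/L.
Below outfall 2: Q → 106.7 ML/d, C = (93.50·14.44 + 13.20·58.70)/106.7 = 19.91 mg/L.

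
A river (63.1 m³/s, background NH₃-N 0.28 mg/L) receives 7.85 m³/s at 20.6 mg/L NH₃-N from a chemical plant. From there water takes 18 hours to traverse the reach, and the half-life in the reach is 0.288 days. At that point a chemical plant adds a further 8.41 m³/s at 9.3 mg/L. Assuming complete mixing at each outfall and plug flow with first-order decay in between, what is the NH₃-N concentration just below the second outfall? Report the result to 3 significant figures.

Flow-weighted average: C = (63.10·0.2800 + 7.850·20.60) / 70.95 = 179.4/70.95 = 2.528 mg/L; combined flow 70.95 m³/s.
Half-life 0.288 d → k = ln 2 / 0.288 = 2.407 d⁻¹.
First-order decay: C = 2.528·exp(−k·t) = 2.528·0.1645 = 0.4158 mg/L.
Second outfall: C = (70.95·0.4158 + 8.410·9.300)/79.36 = 1.357 mg/L.

1.36 mg/L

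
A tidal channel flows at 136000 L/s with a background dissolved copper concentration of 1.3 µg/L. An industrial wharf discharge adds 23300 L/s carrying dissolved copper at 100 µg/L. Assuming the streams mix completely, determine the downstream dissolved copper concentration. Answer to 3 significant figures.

After mixing, C = (136000·1.300 + 23300·100.0) / 159300 = 2507000/159300 = 15.74 µg/L.

15.7 µg/L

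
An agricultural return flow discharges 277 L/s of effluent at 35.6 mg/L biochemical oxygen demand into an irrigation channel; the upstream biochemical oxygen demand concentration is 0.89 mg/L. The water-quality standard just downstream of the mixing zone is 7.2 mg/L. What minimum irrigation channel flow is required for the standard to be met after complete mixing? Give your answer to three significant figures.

Set C_mix = 7.2: (Q·0.8900 + 277.0·35.60) / (Q + 277.0) = 7.2
→ Q = 277.0·(35.60 − 7.2)/(7.2 − 0.8900) = 1247 L/s.

1250 L/s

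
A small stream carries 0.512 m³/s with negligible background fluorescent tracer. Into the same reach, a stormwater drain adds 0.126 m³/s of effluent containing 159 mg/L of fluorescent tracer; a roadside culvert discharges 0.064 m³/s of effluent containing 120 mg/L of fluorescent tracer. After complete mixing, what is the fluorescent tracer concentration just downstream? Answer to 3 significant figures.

Mass balance: C = (0.5120·0 + 0.1260·159.0 + 0.06400·120.0) / 0.7020 = 27.71/0.7020 = 39.48 mg/L.

39.5 mg/L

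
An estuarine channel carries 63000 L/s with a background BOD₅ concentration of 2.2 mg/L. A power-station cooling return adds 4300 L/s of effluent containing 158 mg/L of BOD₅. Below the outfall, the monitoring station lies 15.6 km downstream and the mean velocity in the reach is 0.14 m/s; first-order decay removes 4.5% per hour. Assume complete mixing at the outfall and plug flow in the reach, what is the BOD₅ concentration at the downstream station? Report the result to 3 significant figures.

Mass balance: C = (63000·2.200 + 4300·158.0) / 67300 = 818000/67300 = 12.15 mg/L.
Travel time t = 15.6·1000 / 0.14 = 111400 s = 30.95 h.
4.5%/h lost → k = −ln(1 − 0.045) = 0.04604 h⁻¹.
First-order decay: C = 12.15·exp(−k·t) = 12.15·0.2405 = 2.923 mg/L.

2.92 mg/L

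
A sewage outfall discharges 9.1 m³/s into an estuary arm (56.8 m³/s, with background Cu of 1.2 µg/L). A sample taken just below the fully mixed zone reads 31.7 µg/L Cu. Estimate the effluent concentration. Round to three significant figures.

222 µg/L

Mass balance: 56.80·1.200 + 9.100·Cₑ = 65.90·31.70
→ Cₑ = (65.90·31.70 − 56.80·1.200) / 9.100 = 222.1 µg/L.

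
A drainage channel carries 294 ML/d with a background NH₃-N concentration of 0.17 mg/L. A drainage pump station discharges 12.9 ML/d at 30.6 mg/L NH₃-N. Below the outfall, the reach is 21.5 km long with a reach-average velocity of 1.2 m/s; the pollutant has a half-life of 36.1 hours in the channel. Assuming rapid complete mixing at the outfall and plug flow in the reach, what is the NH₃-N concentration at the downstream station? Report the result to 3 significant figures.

Conservation of mass: C = (294.0·0.1700 + 12.90·30.60) / 306.9 = 444.7/306.9 = 1.449 mg/L.
Travel time t = 21.5·1000 / 1.2 = 17920 s = 4.977 h.
Half-life 36.1 h → k = ln 2 / 36.1 = 0.01920 h⁻¹ = 0.4608 d⁻¹.
After decay, C = 1.449 × e^(−kt) = 1.449 × 0.9089 = 1.317 mg/L.

1.32 mg/L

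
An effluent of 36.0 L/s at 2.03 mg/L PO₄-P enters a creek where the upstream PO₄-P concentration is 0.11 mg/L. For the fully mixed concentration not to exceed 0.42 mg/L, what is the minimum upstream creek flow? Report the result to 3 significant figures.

187 L/s

Set C_mix = 0.42: (Q·0.1100 + 36.00·2.030) / (Q + 36.00) = 0.42
→ Q = 36.00·(2.030 − 0.42)/(0.42 − 0.1100) = 187.0 L/s.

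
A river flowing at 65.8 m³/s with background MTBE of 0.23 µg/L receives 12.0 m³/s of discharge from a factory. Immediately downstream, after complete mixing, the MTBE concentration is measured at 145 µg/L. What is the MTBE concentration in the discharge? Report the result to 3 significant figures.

939 µg/L

Mass balance: 65.80·0.2300 + 12.00·Cₑ = 77.80·145.0
→ Cₑ = (77.80·145.0 − 65.80·0.2300) / 12.00 = 938.8 µg/L.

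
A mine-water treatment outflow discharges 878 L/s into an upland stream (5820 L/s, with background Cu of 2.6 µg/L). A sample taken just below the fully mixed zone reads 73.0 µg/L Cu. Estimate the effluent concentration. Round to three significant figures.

540 µg/L

Mass balance: 5820·2.600 + 878.0·Cₑ = 6698·73.00
→ Cₑ = (6698·73.00 − 5820·2.600) / 878.0 = 539.7 µg/L.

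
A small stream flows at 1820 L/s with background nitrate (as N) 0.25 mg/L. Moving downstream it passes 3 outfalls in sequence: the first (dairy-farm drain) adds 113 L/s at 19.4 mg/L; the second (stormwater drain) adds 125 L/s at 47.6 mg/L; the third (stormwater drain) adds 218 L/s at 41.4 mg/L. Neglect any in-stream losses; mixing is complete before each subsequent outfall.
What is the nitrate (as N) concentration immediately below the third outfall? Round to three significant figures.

After outfall 1: Q = 1820 + 113.0 = 1933 L/s; C = (1820·0.2500 + 113.0·19.40)/1933 = 1.369 mg/L.
After outfall 2: Q = 1933 + 125.0 = 2058 L/s; C = (1933·1.369 + 125.0·47.60)/2058 = 4.177 mg/L.
After outfall 3: Q = 2058 + 218.0 = 2276 L/s; C = (2058·4.177 + 218.0·41.40)/2276 = 7.743 mg/L.

7.74 mg/L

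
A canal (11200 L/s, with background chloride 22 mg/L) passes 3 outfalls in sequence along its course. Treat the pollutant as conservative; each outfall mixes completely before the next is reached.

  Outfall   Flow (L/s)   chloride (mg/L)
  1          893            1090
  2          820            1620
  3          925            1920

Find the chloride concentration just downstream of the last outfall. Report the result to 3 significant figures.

After outfall 1: Q = 11200 + 893.0 = 12090 L/s; C = (11200·22.00 + 893.0·1090)/12090 = 100.9 mg/L.
After outfall 2: Q = 12090 + 820.0 = 12910 L/s; C = (12090·100.9 + 820.0·1620)/12910 = 197.3 mg/L.
After outfall 3: Q = 12910 + 925.0 = 13840 L/s; C = (12910·197.3 + 925.0·1920)/13840 = 312.5 mg/L.

312 mg/L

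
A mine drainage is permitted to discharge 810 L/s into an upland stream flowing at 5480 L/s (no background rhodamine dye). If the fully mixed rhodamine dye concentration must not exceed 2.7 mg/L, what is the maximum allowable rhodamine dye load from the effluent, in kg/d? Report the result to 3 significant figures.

Mass balance at the limit: 5480·0 + 810.0·Cₑ = 6290·2.7 → Cₑ = 20.97 mg/L.
810.0 L/s = 0.8100 m³/s. Load = 0.8100 m³/s × 20.97 g/m³ × 86 400 s/d = 1467 kg/d.

1470 kg/d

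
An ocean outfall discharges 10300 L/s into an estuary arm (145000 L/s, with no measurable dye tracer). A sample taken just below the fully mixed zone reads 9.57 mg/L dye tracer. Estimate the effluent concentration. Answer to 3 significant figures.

Mass balance: 145000·0 + 10300·Cₑ = 155300·9.570
→ Cₑ = (155300·9.570 − 145000·0) / 10300 = 144.3 mg/L.

144 mg/L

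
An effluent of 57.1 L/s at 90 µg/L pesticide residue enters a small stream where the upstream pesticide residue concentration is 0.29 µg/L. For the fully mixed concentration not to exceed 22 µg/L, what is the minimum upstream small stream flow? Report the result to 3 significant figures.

Set C_mix = 22: (Q·0.2900 + 57.10·90.00) / (Q + 57.10) = 22
→ Q = 57.10·(90.00 − 22)/(22 − 0.2900) = 178.8 L/s.

179 L/s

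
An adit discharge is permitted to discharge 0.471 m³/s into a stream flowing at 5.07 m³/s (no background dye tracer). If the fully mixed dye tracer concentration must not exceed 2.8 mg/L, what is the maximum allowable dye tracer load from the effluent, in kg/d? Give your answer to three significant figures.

Mass balance at the limit: 5.070·0 + 0.4710·Cₑ = 5.541·2.8 → Cₑ = 32.94 mg/L.
Load = 0.4710 m³/s × 32.94 g/m³ × 86 400 s/d = 1340 kg/d.

1340 kg/d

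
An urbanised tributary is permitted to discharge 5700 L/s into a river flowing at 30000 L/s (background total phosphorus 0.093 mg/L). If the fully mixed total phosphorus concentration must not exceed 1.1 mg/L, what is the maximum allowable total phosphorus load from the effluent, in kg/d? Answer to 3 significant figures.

Mass balance at the limit: 30000·0.09300 + 5700·Cₑ = 35700·1.1 → Cₑ = 6.400 mg/L.
5700 L/s = 5.700 m³/s. Load = 5.700 m³/s × 6.400 g/m³ × 86 400 s/d = 3152 kg/d.

3150 kg/d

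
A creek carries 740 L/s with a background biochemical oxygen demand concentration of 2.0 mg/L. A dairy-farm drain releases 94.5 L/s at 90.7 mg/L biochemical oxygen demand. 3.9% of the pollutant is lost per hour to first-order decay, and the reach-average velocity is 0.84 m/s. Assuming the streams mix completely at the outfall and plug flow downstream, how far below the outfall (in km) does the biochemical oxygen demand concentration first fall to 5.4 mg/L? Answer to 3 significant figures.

61.0 km

Conservation of mass: C = (740.0·2.000 + 94.50·90.70) / 834.5 = 10050/834.5 = 12.04 mg/L.
3.9%/h lost → k = −ln(1 − 0.039) = 0.03978 h⁻¹.
Set 12.04·exp(−k·t) = 5.4 → t = ln(12.04/5.4)/k = 72600 s = 20.17 h.
Distance = v·t = 0.84·72600 = 60980 m = 60.98 km.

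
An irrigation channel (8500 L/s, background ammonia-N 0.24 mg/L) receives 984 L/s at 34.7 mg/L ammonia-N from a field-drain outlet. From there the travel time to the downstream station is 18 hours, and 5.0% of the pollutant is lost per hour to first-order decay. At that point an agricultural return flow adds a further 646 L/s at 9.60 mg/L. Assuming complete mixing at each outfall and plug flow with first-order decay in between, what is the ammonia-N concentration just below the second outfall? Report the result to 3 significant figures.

Mixed concentration C = ΣQC/ΣQ = (8500·0.2400 + 984.0·34.70) / 9484 = 36180/9484 = 3.815 mg/L; combined flow 9484 L/s.
5.0%/h lost → k = −ln(1 − 0.05) = 0.05129 h⁻¹.
Applying C = C₀e^(−kt): 3.815 × 0.3972 = 1.516 mg/L.
At the second outfall, C = (9484·1.516 + 646.0·9.600) / (9484 + 646.0) = 2.031 mg/L.

2.03 mg/L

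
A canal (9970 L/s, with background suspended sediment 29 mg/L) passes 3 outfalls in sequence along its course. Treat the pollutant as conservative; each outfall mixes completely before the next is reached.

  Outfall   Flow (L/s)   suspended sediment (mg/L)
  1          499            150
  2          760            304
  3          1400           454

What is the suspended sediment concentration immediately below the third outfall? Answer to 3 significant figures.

Outfall 1: combined Q = 10470 L/s; C = (9970·29.00 + 499.0·150.0)/10470 = 34.77 mg/L.
Outfall 2: combined Q = 11230 L/s; C = (10470·34.77 + 760.0·304.0)/11230 = 52.99 mg/L.
Outfall 3: combined Q = 12630 L/s; C = (11230·52.99 + 1400·454.0)/12630 = 97.44 mg/L.

97.4 mg/L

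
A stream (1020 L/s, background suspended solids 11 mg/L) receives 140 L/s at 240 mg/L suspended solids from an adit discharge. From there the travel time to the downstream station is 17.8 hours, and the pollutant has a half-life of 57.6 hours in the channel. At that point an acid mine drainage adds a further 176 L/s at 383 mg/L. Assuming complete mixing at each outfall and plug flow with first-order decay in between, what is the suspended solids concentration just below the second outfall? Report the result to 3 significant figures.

Flow-weighted average: C = (1020·11.00 + 140.0·240.0) / 1160 = 44820/1160 = 38.64 mg/L; combined flow 1160 L/s.
Half-life 57.6 h → k = ln 2 / 57.6 = 0.01203 h⁻¹ = 0.2888 d⁻¹.
Decay over the reach: 38.64·exp(−kt) = 38.64·0.8072 = 31.19 mg/L.
Second outfall: C = (1160·31.19 + 176.0·383.0)/1336 = 77.53 mg/L.

77.5 mg/L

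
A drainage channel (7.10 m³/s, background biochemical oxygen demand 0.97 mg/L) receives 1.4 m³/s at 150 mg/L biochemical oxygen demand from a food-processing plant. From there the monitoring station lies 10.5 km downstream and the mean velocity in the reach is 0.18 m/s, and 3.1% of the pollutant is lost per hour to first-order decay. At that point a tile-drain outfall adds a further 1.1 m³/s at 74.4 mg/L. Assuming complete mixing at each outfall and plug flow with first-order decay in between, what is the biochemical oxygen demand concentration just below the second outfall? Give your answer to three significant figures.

22.1 mg/L

Mixed concentration C = ΣQC/ΣQ = (7.100·0.9700 + 1.400·150.0) / 8.500 = 216.9/8.500 = 25.52 mg/L; combined flow 8.500 m³/s.
Travel time t = 10.5·1000 / 0.18 = 58330 s = 16.20 h.
3.1%/h lost → k = −ln(1 − 0.031) = 0.03149 h⁻¹.
Decay over the reach: 25.52·exp(−kt) = 25.52·0.6003 = 15.32 mg/L.
Second outfall: C = (8.500·15.32 + 1.100·74.40)/9.600 = 22.09 mg/L.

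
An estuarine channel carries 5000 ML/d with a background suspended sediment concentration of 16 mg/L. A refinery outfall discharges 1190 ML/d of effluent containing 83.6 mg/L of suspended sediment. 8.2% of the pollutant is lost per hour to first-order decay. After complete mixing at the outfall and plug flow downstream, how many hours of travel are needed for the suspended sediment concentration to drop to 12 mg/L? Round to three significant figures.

10.3 h

Mass balance: C = (5000·16.00 + 1190·83.60) / 6190 = 179500/6190 = 29.00 mg/L.
8.2%/h lost → k = −ln(1 − 0.082) = 0.08556 h⁻¹.
29.00·exp(−k·t) = 12 → t = ln(29.00/12)/k = 37120 s = 10.31 h.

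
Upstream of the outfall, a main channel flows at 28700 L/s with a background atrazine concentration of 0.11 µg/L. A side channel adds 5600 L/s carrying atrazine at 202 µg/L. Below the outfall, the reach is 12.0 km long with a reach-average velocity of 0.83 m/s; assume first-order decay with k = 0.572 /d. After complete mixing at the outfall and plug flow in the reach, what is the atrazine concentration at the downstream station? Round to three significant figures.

Conservation of mass: C = (28700·0.1100 + 5600·202.0) / 34300 = 1134000/34300 = 33.07 µg/L.
Travel time t = 12.0·1000 / 0.83 = 14460 s = 4.016 h.
Decay over the reach: 33.07·exp(−kt) = 33.07·0.9087 = 30.05 µg/L.

30.1 µg/L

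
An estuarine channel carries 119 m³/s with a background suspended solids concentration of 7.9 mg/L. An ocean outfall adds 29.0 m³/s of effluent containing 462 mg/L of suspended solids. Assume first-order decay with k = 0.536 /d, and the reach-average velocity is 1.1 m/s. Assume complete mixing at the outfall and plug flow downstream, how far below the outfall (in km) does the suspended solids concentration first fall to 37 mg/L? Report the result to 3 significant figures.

171 km

Conservation of mass: C = (119.0·7.900 + 29.00·462.0) / 148.0 = 14340/148.0 = 96.88 mg/L.
Set 96.88·exp(−k·t) = 37 → t = ln(96.88/37)/k = 155200 s = 43.10 h.
Distance = v·t = 1.1·155200 = 170700 m = 170.7 km.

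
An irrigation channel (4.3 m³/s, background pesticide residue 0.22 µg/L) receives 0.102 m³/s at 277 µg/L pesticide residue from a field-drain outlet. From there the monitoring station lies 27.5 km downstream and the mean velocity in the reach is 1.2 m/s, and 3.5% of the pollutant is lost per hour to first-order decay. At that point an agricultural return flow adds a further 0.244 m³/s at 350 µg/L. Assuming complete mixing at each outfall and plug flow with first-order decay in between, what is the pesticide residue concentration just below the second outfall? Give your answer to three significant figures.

23.4 µg/L

After mixing, C = (4.300·0.2200 + 0.1020·277.0) / 4.402 = 29.20/4.402 = 6.633 µg/L; combined flow 4.402 m³/s.
Travel time t = 27.5·1000 / 1.2 = 22920 s = 6.366 h.
3.5%/h lost → k = −ln(1 − 0.035) = 0.03563 h⁻¹.
First-order decay: C = 6.633·exp(−k·t) = 6.633·0.7971 = 5.287 µg/L.
At the second outfall, C = (4.402·5.287 + 0.2440·350.0) / (4.402 + 0.2440) = 23.39 µg/L.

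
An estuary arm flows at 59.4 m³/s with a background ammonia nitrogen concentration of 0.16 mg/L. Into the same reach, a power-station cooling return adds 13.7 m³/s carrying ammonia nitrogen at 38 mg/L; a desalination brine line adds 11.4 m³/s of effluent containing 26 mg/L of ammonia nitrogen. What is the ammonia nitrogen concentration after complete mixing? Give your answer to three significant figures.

Conservation of mass: C = (59.40·0.1600 + 13.70·38.00 + 11.40·26.00) / 84.50 = 826.5/84.50 = 9.781 mg/L.

9.78 mg/L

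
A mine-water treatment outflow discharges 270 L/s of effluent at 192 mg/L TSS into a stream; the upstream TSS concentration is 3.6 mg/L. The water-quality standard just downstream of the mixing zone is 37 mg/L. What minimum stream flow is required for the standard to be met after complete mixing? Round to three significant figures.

Set C_mix = 37: (Q·3.600 + 270.0·192.0) / (Q + 270.0) = 37
→ Q = 270.0·(192.0 − 37)/(37 − 3.600) = 1253 L/s.

1250 L/s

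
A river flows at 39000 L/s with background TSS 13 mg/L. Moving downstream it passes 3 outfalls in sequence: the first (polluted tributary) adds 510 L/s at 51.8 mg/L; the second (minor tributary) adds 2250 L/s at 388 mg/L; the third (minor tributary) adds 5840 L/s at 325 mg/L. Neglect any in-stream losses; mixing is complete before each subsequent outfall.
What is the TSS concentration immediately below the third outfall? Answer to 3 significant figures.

69.4 mg/L

After outfall 1: Q = 39000 + 510.0 = 39510 L/s; C = (39000·13.00 + 510.0·51.80)/39510 = 13.50 mg/L.
After outfall 2: Q = 39510 + 2250 = 41760 L/s; C = (39510·13.50 + 2250·388.0)/41760 = 33.68 mg/L.
After outfall 3: Q = 41760 + 5840 = 47600 L/s; C = (41760·33.68 + 5840·325.0)/47600 = 69.42 mg/L.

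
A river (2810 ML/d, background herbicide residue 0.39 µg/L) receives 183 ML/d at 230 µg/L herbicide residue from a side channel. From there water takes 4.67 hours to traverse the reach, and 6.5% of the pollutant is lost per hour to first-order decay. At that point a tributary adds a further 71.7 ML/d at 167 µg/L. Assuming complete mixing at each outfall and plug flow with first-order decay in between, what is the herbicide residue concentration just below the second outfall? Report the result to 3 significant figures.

Conservation of mass: C = (2810·0.3900 + 183.0·230.0) / 2993 = 43190/2993 = 14.43 µg/L; combined flow 2993 ML/d.
6.5%/h lost → k = −ln(1 − 0.065) = 0.06721 h⁻¹.
First-order decay: C = 14.43·exp(−k·t) = 14.43·0.7306 = 10.54 µg/L.
Second outfall: C = (2993·10.54 + 71.70·167.0)/3065 = 14.20 µg/L.

14.2 µg/L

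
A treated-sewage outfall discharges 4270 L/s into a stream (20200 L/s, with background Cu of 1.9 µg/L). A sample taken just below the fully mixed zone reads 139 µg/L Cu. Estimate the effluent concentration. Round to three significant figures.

Mass balance: 20200·1.900 + 4270·Cₑ = 24470·139.0
→ Cₑ = (24470·139.0 − 20200·1.900) / 4270 = 787.6 µg/L.

788 µg/L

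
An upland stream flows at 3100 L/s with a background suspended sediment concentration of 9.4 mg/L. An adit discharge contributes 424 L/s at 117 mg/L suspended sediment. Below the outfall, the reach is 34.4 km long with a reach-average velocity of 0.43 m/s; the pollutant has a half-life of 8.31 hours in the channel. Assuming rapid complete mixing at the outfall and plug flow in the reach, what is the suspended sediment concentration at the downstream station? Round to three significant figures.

After mixing, C = (3100·9.400 + 424.0·117.0) / 3524 = 78750/3524 = 22.35 mg/L.
Travel time t = 34.4·1000 / 0.43 = 80000 s = 22.22 h.
Half-life 8.31 h → k = ln 2 / 8.31 = 0.08341 h⁻¹ = 2.002 d⁻¹.
Decay over the reach: 22.35·exp(−kt) = 22.35·0.1567 = 3.501 mg/L.

3.50 mg/L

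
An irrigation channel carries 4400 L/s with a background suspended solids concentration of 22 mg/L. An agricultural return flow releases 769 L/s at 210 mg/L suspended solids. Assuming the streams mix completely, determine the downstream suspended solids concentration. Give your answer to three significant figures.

50.0 mg/L

Mixed concentration C = ΣQC/ΣQ = (4400·22.00 + 769.0·210.0) / 5169 = 258300/5169 = 49.97 mg/L.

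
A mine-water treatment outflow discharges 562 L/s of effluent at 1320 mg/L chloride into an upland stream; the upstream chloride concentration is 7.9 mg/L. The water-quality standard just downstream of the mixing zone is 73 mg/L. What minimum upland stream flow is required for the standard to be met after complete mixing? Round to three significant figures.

10800 L/s

Set C_mix = 73: (Q·7.900 + 562.0·1320) / (Q + 562.0) = 73
→ Q = 562.0·(1320 − 73)/(73 − 7.900) = 10770 L/s.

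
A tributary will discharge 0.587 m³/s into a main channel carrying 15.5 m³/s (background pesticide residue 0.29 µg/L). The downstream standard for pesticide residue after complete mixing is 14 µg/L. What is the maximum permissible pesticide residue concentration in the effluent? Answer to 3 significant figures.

At the limit, (Qr·Cr + Qe·Cₑ)/(Qr + Qe) = 14:
Cₑ = (16.09·14 − 15.50·0.2900) / 0.5870 = 376.0 µg/L.

376 µg/L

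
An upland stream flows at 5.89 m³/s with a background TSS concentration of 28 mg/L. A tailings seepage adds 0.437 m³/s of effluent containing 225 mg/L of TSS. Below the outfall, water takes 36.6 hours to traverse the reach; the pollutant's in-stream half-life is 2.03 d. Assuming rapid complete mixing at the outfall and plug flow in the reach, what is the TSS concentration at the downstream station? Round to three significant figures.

Mixed concentration C = ΣQC/ΣQ = (5.890·28.00 + 0.4370·225.0) / 6.327 = 263.2/6.327 = 41.61 mg/L.
Half-life 2.03 d → k = ln 2 / 2.03 = 0.3415 d⁻¹.
First-order decay: C = 41.61·exp(−k·t) = 41.61·0.5941 = 24.72 mg/L.

24.7 mg/L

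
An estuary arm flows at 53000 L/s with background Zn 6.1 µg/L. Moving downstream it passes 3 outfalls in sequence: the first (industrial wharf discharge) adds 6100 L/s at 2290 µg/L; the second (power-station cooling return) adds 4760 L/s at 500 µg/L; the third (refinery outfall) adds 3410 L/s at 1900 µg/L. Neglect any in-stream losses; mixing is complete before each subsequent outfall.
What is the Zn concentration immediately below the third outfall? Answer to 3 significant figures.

344 µg/L

After outfall 1: Q = 53000 + 6100 = 59100 L/s; C = (53000·6.100 + 6100·2290)/59100 = 241.8 µg/L.
After outfall 2: Q = 59100 + 4760 = 63860 L/s; C = (59100·241.8 + 4760·500.0)/63860 = 261.1 µg/L.
After outfall 3: Q = 63860 + 3410 = 67270 L/s; C = (63860·261.1 + 3410·1900)/67270 = 344.2 µg/L.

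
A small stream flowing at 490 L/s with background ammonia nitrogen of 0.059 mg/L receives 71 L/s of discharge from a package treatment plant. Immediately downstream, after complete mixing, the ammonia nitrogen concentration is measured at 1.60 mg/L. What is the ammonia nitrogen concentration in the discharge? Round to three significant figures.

Mass balance: 490.0·0.05900 + 71.00·Cₑ = 561.0·1.600
→ Cₑ = (561.0·1.600 − 490.0·0.05900) / 71.00 = 12.24 mg/L.

12.2 mg/L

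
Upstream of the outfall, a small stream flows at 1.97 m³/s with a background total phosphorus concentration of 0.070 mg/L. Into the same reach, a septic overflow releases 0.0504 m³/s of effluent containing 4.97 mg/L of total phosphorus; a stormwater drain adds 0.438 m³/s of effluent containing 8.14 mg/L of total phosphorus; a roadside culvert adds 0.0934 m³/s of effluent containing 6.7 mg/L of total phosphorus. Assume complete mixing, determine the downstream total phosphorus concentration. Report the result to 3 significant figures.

Mass balance: C = (1.970·0.07000 + 0.05040·4.970 + 0.4380·8.140 + 0.09340·6.700) / 2.552 = 4.579/2.552 = 1.795 mg/L.

1.79 mg/L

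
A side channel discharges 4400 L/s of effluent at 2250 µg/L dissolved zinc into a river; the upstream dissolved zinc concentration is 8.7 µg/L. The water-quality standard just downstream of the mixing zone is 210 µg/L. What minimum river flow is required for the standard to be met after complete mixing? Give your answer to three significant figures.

44600 L/s

Set C_mix = 210: (Q·8.700 + 4400·2250) / (Q + 4400) = 210
→ Q = 4400·(2250 − 210)/(210 − 8.700) = 44590 L/s.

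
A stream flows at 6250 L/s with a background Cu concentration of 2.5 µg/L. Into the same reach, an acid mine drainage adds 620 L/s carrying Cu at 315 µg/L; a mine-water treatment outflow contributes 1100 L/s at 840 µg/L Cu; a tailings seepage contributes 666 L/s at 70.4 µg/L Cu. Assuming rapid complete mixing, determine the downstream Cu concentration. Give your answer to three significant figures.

137 µg/L

After mixing, C = (6250·2.500 + 620.0·315.0 + 1100·840.0 + 666.0·70.40) / 8636 = 1182000/8636 = 136.8 µg/L.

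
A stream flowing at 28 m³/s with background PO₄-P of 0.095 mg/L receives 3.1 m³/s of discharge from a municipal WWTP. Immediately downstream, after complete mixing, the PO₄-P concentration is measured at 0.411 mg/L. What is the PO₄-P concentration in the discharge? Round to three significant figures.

3.27 mg/L

Mass balance: 28.00·0.09500 + 3.100·Cₑ = 31.10·0.4110
→ Cₑ = (31.10·0.4110 − 28.00·0.09500) / 3.100 = 3.265 mg/L.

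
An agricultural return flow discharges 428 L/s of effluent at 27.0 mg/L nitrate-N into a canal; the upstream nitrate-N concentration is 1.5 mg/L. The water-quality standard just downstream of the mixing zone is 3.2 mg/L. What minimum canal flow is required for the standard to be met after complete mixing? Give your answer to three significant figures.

5990 L/s

Set C_mix = 3.2: (Q·1.500 + 428.0·27.00) / (Q + 428.0) = 3.2
→ Q = 428.0·(27.00 − 3.2)/(3.2 − 1.500) = 5992 L/s.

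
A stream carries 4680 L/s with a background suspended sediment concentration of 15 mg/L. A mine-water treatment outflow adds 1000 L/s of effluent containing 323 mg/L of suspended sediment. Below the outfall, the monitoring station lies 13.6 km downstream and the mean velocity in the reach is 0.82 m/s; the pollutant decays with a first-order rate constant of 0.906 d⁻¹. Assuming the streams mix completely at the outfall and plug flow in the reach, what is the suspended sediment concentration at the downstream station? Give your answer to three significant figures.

Flow-weighted average: C = (4680·15.00 + 1000·323.0) / 5680 = 393200/5680 = 69.23 mg/L.
Travel time t = 13.6·1000 / 0.82 = 16590 s = 4.607 h.
Applying C = C₀e^(−kt): 69.23 × 0.8404 = 58.17 mg/L.

58.2 mg/L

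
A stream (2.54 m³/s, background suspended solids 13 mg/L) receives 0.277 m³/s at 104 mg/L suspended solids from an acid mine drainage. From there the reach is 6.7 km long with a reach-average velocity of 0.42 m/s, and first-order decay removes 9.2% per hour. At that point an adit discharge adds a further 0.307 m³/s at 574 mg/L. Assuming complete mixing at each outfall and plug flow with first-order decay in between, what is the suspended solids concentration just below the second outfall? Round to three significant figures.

69.3 mg/L

Mixed concentration C = ΣQC/ΣQ = (2.540·13.00 + 0.2770·104.0) / 2.817 = 61.83/2.817 = 21.95 mg/L; combined flow 2.817 m³/s.
Travel time t = 6.7·1000 / 0.42 = 15950 s = 4.431 h.
9.2%/h lost → k = −ln(1 − 0.092) = 0.09651 h⁻¹.
Decay over the reach: 21.95·exp(−kt) = 21.95·0.6520 = 14.31 mg/L.
Second outfall: C = (2.817·14.31 + 0.3070·574.0)/3.124 = 69.31 mg/L.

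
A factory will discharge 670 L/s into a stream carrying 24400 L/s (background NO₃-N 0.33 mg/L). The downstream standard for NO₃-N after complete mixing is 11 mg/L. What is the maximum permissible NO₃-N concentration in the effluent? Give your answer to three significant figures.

400 mg/L

At the limit, (Qr·Cr + Qe·Cₑ)/(Qr + Qe) = 11:
Cₑ = (25070·11 − 24400·0.3300) / 670.0 = 399.6 mg/L.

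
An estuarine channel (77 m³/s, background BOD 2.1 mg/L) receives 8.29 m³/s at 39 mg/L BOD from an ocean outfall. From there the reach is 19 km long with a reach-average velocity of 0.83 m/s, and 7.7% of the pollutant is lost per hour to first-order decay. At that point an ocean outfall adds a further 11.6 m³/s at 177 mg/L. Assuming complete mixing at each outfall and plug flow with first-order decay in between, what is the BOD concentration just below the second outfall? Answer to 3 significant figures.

Mixed concentration C = ΣQC/ΣQ = (77.00·2.100 + 8.290·39.00) / 85.29 = 485.0/85.29 = 5.687 mg/L; combined flow 85.29 m³/s.
Travel time t = 19·1000 / 0.83 = 22890 s = 6.359 h.
7.7%/h lost → k = −ln(1 − 0.077) = 0.08013 h⁻¹.
Applying C = C₀e^(−kt): 5.687 × 0.6008 = 3.416 mg/L.
Second outfall: C = (85.29·3.416 + 11.60·177.0)/96.89 = 24.20 mg/L.

24.2 mg/L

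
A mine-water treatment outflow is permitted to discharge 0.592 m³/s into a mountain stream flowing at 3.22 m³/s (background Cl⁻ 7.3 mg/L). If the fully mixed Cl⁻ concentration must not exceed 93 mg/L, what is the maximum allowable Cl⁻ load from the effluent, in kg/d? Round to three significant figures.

Mass balance at the limit: 3.220·7.300 + 0.5920·Cₑ = 3.812·93 → Cₑ = 559.1 mg/L.
Load = 0.5920 m³/s × 559.1 g/m³ × 86 400 s/d = 28600 kg/d.

28600 kg/d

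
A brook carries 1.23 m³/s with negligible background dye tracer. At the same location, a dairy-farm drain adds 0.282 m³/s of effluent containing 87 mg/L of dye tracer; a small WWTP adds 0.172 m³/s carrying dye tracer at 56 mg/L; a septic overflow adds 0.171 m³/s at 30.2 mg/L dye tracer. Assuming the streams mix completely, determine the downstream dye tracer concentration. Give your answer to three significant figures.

21.2 mg/L

Flow-weighted average: C = (1.230·0 + 0.2820·87.00 + 0.1720·56.00 + 0.1710·30.20) / 1.855 = 39.33/1.855 = 21.20 mg/L.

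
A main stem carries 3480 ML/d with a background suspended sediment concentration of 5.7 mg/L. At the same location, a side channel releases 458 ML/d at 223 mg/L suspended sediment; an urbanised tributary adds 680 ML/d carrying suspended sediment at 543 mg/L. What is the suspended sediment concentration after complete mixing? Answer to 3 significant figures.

106 mg/L

Mixed concentration C = ΣQC/ΣQ = (3480·5.700 + 458.0·223.0 + 680.0·543.0) / 4618 = 491200/4618 = 106.4 mg/L.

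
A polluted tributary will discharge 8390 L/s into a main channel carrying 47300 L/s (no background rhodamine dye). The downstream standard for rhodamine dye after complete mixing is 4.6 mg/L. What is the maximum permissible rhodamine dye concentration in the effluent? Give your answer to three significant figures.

At the limit, (Qr·Cr + Qe·Cₑ)/(Qr + Qe) = 4.6:
Cₑ = (55690·4.6 − 47300·0) / 8390 = 30.53 mg/L.

30.5 mg/L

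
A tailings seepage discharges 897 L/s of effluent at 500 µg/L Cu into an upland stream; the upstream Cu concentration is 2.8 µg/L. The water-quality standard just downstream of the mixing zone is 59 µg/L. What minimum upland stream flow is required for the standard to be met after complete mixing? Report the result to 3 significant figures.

7040 L/s

Set C_mix = 59: (Q·2.800 + 897.0·500.0) / (Q + 897.0) = 59
→ Q = 897.0·(500.0 − 59)/(59 − 2.800) = 7039 L/s.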